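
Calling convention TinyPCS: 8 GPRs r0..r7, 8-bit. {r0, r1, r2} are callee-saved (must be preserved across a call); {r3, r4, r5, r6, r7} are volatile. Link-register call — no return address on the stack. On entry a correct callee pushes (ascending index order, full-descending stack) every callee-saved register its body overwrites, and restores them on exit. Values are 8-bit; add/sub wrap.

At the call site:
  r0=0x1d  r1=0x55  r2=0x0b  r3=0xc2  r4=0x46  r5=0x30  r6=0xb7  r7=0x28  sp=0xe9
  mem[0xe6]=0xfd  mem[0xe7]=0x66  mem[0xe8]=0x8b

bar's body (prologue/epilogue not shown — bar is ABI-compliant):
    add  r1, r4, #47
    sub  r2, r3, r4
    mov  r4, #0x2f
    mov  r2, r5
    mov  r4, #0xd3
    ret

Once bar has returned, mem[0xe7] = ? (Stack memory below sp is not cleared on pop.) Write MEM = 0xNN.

MEM = 0x0b

prologue: push r1 → mem[0xe8]=0x55, sp=0xe8
prologue: push r2 → mem[0xe7]=0x0b, sp=0xe7
body[0] add  r1, r4, #47 → r1=0x75
body[1] sub  r2, r3, r4 → r2=0x7c
body[2] mov  r4, #0x2f → r4=0x2f
body[3] mov  r2, r5 → r2=0x30
body[4] mov  r4, #0xd3 → r4=0xd3
epilogue: pop r2=0x0b, sp=0xe8
epilogue: pop r1=0x55, sp=0xe9
prologue pushed ['r1', 'r2'] at ['0xe8', '0xe7']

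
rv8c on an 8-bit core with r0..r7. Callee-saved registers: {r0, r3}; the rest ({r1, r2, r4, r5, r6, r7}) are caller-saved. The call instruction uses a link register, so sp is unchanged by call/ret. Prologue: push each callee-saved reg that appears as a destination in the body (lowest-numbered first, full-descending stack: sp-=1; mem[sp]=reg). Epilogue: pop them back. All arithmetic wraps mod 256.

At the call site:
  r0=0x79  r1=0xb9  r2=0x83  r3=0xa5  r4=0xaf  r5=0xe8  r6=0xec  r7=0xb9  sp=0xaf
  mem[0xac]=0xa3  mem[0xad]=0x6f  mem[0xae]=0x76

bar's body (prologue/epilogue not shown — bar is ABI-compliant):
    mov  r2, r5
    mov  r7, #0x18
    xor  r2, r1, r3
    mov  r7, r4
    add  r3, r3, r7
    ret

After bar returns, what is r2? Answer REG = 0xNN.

prologue: push r3 -> mem[0xae]=0xa5, sp=0xae
body[0] mov  r2, r5 -> r2=0xe8
body[1] mov  r7, #0x18 -> r7=0x18
body[2] xor  r2, r1, r3 -> r2=0x1c
body[3] mov  r7, r4 -> r7=0xaf
body[4] add  r3, r3, r7 -> r3=0x54
epilogue: pop r3=0xa5, sp=0xaf
r2 is caller-saved -> body value

REG = 0x1c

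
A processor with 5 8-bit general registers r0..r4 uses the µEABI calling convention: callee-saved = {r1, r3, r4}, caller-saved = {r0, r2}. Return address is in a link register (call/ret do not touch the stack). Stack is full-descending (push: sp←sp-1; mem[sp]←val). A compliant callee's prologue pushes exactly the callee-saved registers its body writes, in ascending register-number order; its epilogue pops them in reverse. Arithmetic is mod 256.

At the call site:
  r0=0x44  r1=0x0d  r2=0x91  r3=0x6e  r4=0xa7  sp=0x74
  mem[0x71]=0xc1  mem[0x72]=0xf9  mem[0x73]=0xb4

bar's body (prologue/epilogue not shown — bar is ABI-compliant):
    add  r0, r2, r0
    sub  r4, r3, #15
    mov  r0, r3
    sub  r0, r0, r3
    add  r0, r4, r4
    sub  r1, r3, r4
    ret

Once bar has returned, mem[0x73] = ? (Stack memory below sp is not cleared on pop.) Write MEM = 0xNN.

prologue: push r1 → mem[0x73]=0x0d, sp=0x73
prologue: push r4 → mem[0x72]=0xa7, sp=0x72
body[0] add  r0, r2, r0 → r0=0xd5
body[1] sub  r4, r3, #15 → r4=0x5f
body[2] mov  r0, r3 → r0=0x6e
body[3] sub  r0, r0, r3 → r0=0x00
body[4] add  r0, r4, r4 → r0=0xbe
body[5] sub  r1, r3, r4 → r1=0x0f
epilogue: pop r4=0xa7, sp=0x73
epilogue: pop r1=0x0d, sp=0x74
prologue pushed ['r1', 'r4'] at ['0x73', '0x72']

MEM = 0x0d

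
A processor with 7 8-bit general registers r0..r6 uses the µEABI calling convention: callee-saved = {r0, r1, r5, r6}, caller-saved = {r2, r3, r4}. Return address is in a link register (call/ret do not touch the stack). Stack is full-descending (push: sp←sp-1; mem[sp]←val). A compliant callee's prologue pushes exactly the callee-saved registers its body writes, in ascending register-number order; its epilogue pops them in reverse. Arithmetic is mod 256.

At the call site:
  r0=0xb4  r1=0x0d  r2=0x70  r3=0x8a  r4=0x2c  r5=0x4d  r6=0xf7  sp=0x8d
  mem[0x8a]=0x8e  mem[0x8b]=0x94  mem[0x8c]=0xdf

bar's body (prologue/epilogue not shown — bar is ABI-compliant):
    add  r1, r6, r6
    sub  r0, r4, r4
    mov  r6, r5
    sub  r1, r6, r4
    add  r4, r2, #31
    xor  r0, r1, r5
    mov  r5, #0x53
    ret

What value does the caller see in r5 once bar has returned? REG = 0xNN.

prologue: push r0 -> mem[0x8c]=0xb4, sp=0x8c
prologue: push r1 -> mem[0x8b]=0x0d, sp=0x8b
prologue: push r5 -> mem[0x8a]=0x4d, sp=0x8a
prologue: push r6 -> mem[0x89]=0xf7, sp=0x89
body[0] add  r1, r6, r6 -> r1=0xee
body[1] sub  r0, r4, r4 -> r0=0x00
body[2] mov  r6, r5 -> r6=0x4d
body[3] sub  r1, r6, r4 -> r1=0x21
body[4] add  r4, r2, #31 -> r4=0x8f
body[5] xor  r0, r1, r5 -> r0=0x6c
body[6] mov  r5, #0x53 -> r5=0x53
epilogue: pop r6=0xf7, sp=0x8a
epilogue: pop r5=0x4d, sp=0x8b
epilogue: pop r1=0x0d, sp=0x8c
epilogue: pop r0=0xb4, sp=0x8d
r5 is callee-saved -> restored

REG = 0x4d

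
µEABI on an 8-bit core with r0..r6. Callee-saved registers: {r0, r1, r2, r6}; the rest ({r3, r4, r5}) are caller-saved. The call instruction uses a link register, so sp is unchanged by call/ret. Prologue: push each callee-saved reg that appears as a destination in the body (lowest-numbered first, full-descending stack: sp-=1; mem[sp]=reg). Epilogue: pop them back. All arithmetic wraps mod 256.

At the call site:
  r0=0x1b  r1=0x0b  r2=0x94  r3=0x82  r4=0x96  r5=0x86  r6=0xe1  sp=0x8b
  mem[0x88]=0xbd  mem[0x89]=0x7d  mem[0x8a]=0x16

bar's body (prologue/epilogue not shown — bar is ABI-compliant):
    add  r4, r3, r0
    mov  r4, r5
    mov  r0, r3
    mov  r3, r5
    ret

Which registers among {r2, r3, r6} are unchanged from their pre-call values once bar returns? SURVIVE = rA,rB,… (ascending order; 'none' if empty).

prologue: push r0 → mem[0x8a]=0x1b, sp=0x8a
body[0] add  r4, r3, r0 → r4=0x9d
body[1] mov  r4, r5 → r4=0x86
body[2] mov  r0, r3 → r0=0x82
body[3] mov  r3, r5 → r3=0x86
epilogue: pop r0=0x1b, sp=0x8b
r2: callee-saved, written=False
r3: caller-saved, written=True
r6: callee-saved, written=False

SURVIVE = r2,r6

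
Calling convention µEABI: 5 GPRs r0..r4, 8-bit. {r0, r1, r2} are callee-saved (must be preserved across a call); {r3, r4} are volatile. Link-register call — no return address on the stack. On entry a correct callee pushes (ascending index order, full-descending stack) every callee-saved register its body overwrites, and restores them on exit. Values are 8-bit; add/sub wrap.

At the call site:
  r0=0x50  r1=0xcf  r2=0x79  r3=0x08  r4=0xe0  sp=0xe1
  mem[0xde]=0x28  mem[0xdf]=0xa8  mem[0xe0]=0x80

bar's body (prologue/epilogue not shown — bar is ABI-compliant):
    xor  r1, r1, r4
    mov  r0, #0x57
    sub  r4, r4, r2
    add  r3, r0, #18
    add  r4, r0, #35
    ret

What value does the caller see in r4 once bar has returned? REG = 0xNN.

REG = 0x7a

prologue: push r0 -> mem[0xe0]=0x50, sp=0xe0
prologue: push r1 -> mem[0xdf]=0xcf, sp=0xdf
body[0] xor  r1, r1, r4 -> r1=0x2f
body[1] mov  r0, #0x57 -> r0=0x57
body[2] sub  r4, r4, r2 -> r4=0x67
body[3] add  r3, r0, #18 -> r3=0x69
body[4] add  r4, r0, #35 -> r4=0x7a
epilogue: pop r1=0xcf, sp=0xe0
epilogue: pop r0=0x50, sp=0xe1
r4 is caller-saved -> body value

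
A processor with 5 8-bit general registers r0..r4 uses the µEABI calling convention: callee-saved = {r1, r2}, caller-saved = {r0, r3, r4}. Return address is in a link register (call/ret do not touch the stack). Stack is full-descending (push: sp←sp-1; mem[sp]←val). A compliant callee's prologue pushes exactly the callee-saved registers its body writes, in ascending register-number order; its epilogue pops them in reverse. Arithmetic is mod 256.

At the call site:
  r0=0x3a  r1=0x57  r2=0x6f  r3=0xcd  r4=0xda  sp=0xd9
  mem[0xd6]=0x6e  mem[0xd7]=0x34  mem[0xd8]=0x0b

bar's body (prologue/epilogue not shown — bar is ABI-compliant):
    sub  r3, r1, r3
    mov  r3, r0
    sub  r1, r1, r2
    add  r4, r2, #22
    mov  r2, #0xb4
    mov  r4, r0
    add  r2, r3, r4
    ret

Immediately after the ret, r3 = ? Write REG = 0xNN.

prologue: push r1 -> mem[0xd8]=0x57, sp=0xd8
prologue: push r2 -> mem[0xd7]=0x6f, sp=0xd7
body[0] sub  r3, r1, r3 -> r3=0x8a
body[1] mov  r3, r0 -> r3=0x3a
body[2] sub  r1, r1, r2 -> r1=0xe8
body[3] add  r4, r2, #22 -> r4=0x85
body[4] mov  r2, #0xb4 -> r2=0xb4
body[5] mov  r4, r0 -> r4=0x3a
body[6] add  r2, r3, r4 -> r2=0x74
epilogue: pop r2=0x6f, sp=0xd8
epilogue: pop r1=0x57, sp=0xd9
r3 is caller-saved -> body value

REG = 0x3a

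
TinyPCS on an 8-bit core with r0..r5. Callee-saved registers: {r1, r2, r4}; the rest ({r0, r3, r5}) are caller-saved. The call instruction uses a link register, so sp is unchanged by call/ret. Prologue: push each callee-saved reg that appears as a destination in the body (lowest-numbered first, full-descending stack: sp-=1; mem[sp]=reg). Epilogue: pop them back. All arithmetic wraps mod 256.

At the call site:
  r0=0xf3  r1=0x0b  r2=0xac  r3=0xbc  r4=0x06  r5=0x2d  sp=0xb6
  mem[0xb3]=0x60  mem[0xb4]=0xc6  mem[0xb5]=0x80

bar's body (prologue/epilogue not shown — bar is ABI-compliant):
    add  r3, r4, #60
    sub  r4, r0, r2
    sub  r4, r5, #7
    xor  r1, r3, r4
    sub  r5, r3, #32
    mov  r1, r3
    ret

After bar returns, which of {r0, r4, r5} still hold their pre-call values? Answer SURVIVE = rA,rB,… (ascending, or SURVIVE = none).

prologue: push r1 → mem[0xb5]=0x0b, sp=0xb5
prologue: push r4 → mem[0xb4]=0x06, sp=0xb4
body[0] add  r3, r4, #60 → r3=0x42
body[1] sub  r4, r0, r2 → r4=0x47
body[2] sub  r4, r5, #7 → r4=0x26
body[3] xor  r1, r3, r4 → r1=0x64
body[4] sub  r5, r3, #32 → r5=0x22
body[5] mov  r1, r3 → r1=0x42
epilogue: pop r4=0x06, sp=0xb5
epilogue: pop r1=0x0b, sp=0xb6
r0: caller-saved, written=False
r4: callee-saved, written=True
r5: caller-saved, written=True

SURVIVE = r0,r4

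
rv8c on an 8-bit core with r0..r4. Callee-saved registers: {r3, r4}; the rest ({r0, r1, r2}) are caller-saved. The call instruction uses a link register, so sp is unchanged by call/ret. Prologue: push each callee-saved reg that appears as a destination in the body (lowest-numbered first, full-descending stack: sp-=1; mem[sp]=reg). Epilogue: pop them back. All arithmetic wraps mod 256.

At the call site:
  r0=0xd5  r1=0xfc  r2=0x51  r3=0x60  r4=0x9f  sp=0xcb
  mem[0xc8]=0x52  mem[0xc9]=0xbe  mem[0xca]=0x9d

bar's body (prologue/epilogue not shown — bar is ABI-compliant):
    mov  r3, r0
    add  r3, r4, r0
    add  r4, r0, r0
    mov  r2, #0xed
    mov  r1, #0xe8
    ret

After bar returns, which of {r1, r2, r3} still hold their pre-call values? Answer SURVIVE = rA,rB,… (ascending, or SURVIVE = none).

SURVIVE = r3

prologue: push r3 -> mem[0xca]=0x60, sp=0xca
prologue: push r4 -> mem[0xc9]=0x9f, sp=0xc9
body[0] mov  r3, r0 -> r3=0xd5
body[1] add  r3, r4, r0 -> r3=0x74
body[2] add  r4, r0, r0 -> r4=0xaa
body[3] mov  r2, #0xed -> r2=0xed
body[4] mov  r1, #0xe8 -> r1=0xe8
epilogue: pop r4=0x9f, sp=0xca
epilogue: pop r3=0x60, sp=0xcb
r1: caller-saved, written=True
r2: caller-saved, written=True
r3: callee-saved, written=True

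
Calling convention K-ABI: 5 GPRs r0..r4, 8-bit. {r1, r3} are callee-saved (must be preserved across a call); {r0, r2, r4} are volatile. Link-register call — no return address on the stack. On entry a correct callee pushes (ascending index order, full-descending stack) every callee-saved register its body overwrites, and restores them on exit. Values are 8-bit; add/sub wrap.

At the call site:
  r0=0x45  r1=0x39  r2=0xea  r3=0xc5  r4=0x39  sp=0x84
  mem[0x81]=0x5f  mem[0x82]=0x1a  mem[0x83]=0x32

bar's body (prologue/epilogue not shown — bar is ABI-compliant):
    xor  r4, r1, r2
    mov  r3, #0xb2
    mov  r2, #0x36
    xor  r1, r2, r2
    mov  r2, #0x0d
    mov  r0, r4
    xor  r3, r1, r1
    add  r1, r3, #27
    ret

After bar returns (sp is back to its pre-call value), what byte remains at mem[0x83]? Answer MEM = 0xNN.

MEM = 0x39

prologue: push r1 → mem[0x83]=0x39, sp=0x83
prologue: push r3 → mem[0x82]=0xc5, sp=0x82
body[0] xor  r4, r1, r2 → r4=0xd3
body[1] mov  r3, #0xb2 → r3=0xb2
body[2] mov  r2, #0x36 → r2=0x36
body[3] xor  r1, r2, r2 → r1=0x00
body[4] mov  r2, #0x0d → r2=0x0d
body[5] mov  r0, r4 → r0=0xd3
body[6] xor  r3, r1, r1 → r3=0x00
body[7] add  r1, r3, #27 → r1=0x1b
epilogue: pop r3=0xc5, sp=0x83
epilogue: pop r1=0x39, sp=0x84
prologue pushed ['r1', 'r3'] at ['0x83', '0x82']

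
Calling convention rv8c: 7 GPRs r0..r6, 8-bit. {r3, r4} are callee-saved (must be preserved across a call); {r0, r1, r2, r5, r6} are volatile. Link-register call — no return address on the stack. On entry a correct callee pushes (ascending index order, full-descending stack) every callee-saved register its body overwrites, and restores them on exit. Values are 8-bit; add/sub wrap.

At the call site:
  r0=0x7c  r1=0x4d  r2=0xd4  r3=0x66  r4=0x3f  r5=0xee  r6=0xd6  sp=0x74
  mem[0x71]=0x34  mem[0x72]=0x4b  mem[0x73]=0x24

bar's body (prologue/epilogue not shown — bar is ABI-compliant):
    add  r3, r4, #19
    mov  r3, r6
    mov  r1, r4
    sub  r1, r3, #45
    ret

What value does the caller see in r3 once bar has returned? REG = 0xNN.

prologue: push r3 -> mem[0x73]=0x66, sp=0x73
body[0] add  r3, r4, #19 -> r3=0x52
body[1] mov  r3, r6 -> r3=0xd6
body[2] mov  r1, r4 -> r1=0x3f
body[3] sub  r1, r3, #45 -> r1=0xa9
epilogue: pop r3=0x66, sp=0x74
r3 is callee-saved -> restored

REG = 0x66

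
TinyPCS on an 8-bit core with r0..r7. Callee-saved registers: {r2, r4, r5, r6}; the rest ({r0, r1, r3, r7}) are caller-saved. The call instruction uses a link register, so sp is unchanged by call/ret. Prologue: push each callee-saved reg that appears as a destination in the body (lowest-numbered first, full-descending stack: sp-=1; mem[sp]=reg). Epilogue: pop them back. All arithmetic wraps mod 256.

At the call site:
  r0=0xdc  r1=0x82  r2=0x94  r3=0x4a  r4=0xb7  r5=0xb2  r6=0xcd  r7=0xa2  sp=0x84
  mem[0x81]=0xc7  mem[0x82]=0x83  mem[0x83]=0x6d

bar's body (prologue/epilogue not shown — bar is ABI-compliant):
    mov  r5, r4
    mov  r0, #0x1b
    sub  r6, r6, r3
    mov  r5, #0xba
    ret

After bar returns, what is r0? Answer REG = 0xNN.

REG = 0x1b

prologue: push r5 -> mem[0x83]=0xb2, sp=0x83
prologue: push r6 -> mem[0x82]=0xcd, sp=0x82
body[0] mov  r5, r4 -> r5=0xb7
body[1] mov  r0, #0x1b -> r0=0x1b
body[2] sub  r6, r6, r3 -> r6=0x83
body[3] mov  r5, #0xba -> r5=0xba
epilogue: pop r6=0xcd, sp=0x83
epilogue: pop r5=0xb2, sp=0x84
r0 is caller-saved -> body value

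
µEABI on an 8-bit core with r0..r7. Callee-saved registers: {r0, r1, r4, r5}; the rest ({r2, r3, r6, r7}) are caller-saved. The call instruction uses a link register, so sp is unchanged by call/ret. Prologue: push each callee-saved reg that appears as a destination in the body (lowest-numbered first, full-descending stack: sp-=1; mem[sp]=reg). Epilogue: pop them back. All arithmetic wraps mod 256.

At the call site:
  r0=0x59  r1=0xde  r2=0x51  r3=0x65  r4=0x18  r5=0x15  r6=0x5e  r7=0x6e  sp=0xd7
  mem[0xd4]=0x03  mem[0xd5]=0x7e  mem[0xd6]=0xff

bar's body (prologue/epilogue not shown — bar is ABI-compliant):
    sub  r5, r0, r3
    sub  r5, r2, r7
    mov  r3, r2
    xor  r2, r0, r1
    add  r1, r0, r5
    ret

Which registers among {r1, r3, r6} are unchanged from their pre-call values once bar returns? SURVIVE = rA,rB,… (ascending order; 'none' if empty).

prologue: push r1 -> mem[0xd6]=0xde, sp=0xd6
prologue: push r5 -> mem[0xd5]=0x15, sp=0xd5
body[0] sub  r5, r0, r3 -> r5=0xf4
body[1] sub  r5, r2, r7 -> r5=0xe3
body[2] mov  r3, r2 -> r3=0x51
body[3] xor  r2, r0, r1 -> r2=0x87
body[4] add  r1, r0, r5 -> r1=0x3c
epilogue: pop r5=0x15, sp=0xd6
epilogue: pop r1=0xde, sp=0xd7
r1: callee-saved, written=True
r3: caller-saved, written=True
r6: caller-saved, written=False

SURVIVE = r1,r6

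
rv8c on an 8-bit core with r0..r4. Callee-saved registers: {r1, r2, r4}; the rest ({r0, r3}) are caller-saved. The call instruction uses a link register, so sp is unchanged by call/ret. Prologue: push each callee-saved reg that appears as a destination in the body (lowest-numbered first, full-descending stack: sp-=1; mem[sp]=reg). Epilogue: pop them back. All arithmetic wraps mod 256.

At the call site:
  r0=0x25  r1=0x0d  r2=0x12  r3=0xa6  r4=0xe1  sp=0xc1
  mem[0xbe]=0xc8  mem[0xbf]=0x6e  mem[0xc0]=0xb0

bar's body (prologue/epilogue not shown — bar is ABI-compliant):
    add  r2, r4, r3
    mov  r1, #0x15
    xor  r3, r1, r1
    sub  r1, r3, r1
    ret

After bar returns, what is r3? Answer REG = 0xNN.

REG = 0x00

prologue: push r1 → mem[0xc0]=0x0d, sp=0xc0
prologue: push r2 → mem[0xbf]=0x12, sp=0xbf
body[0] add  r2, r4, r3 → r2=0x87
body[1] mov  r1, #0x15 → r1=0x15
body[2] xor  r3, r1, r1 → r3=0x00
body[3] sub  r1, r3, r1 → r1=0xeb
epilogue: pop r2=0x12, sp=0xc0
epilogue: pop r1=0x0d, sp=0xc1
r3 is caller-saved → body value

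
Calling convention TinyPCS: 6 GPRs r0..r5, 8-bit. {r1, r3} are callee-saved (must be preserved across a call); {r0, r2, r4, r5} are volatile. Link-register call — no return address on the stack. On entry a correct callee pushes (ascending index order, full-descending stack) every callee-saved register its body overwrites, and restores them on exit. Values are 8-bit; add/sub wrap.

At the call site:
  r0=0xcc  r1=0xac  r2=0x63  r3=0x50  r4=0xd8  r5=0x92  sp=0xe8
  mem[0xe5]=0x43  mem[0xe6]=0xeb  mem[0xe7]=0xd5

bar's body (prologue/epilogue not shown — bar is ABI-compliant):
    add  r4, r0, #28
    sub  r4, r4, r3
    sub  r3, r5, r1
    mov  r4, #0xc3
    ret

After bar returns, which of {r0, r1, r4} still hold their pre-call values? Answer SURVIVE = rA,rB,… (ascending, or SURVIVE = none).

SURVIVE = r0,r1

prologue: push r3 -> mem[0xe7]=0x50, sp=0xe7
body[0] add  r4, r0, #28 -> r4=0xe8
body[1] sub  r4, r4, r3 -> r4=0x98
body[2] sub  r3, r5, r1 -> r3=0xe6
body[3] mov  r4, #0xc3 -> r4=0xc3
epilogue: pop r3=0x50, sp=0xe8
r0: caller-saved, written=False
r1: callee-saved, written=False
r4: caller-saved, written=True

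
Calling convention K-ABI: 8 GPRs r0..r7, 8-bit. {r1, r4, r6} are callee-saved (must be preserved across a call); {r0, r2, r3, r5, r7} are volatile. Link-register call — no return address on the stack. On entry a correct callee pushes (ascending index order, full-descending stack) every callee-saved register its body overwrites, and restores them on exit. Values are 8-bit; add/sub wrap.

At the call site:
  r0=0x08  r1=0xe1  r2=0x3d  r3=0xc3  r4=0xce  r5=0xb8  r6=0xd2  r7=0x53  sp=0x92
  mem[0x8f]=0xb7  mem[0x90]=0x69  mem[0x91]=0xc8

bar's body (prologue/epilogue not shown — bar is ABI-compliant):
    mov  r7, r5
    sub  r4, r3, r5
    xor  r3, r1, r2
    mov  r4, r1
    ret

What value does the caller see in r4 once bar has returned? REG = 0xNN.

REG = 0xce

prologue: push r4 -> mem[0x91]=0xce, sp=0x91
body[0] mov  r7, r5 -> r7=0xb8
body[1] sub  r4, r3, r5 -> r4=0x0b
body[2] xor  r3, r1, r2 -> r3=0xdc
body[3] mov  r4, r1 -> r4=0xe1
epilogue: pop r4=0xce, sp=0x92
r4 is callee-saved -> restored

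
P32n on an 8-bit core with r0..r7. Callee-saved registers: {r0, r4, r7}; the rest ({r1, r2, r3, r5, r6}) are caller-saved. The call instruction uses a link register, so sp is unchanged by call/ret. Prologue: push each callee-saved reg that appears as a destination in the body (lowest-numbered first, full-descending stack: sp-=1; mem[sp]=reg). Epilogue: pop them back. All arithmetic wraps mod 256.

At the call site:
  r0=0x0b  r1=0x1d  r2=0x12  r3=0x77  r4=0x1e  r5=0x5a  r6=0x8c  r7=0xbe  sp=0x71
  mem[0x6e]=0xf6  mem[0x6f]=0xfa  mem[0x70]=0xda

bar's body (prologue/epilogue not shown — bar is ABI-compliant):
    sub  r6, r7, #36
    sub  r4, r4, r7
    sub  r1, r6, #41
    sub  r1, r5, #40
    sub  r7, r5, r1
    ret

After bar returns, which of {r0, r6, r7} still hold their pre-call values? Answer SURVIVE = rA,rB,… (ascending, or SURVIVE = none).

SURVIVE = r0,r7

prologue: push r4 → mem[0x70]=0x1e, sp=0x70
prologue: push r7 → mem[0x6f]=0xbe, sp=0x6f
body[0] sub  r6, r7, #36 → r6=0x9a
body[1] sub  r4, r4, r7 → r4=0x60
body[2] sub  r1, r6, #41 → r1=0x71
body[3] sub  r1, r5, #40 → r1=0x32
body[4] sub  r7, r5, r1 → r7=0x28
epilogue: pop r7=0xbe, sp=0x70
epilogue: pop r4=0x1e, sp=0x71
r0: callee-saved, written=False
r6: caller-saved, written=True
r7: callee-saved, written=True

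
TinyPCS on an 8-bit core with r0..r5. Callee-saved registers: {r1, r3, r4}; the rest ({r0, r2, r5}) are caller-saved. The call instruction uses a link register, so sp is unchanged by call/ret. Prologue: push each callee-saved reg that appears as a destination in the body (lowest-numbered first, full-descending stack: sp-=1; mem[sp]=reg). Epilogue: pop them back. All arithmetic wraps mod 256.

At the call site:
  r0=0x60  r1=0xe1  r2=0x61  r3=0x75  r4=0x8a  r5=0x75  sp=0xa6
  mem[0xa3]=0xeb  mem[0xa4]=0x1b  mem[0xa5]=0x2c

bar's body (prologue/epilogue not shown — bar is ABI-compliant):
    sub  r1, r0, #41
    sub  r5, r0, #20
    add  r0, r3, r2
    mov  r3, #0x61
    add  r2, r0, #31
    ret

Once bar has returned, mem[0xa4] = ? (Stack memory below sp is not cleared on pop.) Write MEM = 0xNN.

MEM = 0x75

prologue: push r1 -> mem[0xa5]=0xe1, sp=0xa5
prologue: push r3 -> mem[0xa4]=0x75, sp=0xa4
body[0] sub  r1, r0, #41 -> r1=0x37
body[1] sub  r5, r0, #20 -> r5=0x4c
body[2] add  r0, r3, r2 -> r0=0xd6
body[3] mov  r3, #0x61 -> r3=0x61
body[4] add  r2, r0, #31 -> r2=0xf5
epilogue: pop r3=0x75, sp=0xa5
epilogue: pop r1=0xe1, sp=0xa6
prologue pushed ['r1', 'r3'] at ['0xa5', '0xa4']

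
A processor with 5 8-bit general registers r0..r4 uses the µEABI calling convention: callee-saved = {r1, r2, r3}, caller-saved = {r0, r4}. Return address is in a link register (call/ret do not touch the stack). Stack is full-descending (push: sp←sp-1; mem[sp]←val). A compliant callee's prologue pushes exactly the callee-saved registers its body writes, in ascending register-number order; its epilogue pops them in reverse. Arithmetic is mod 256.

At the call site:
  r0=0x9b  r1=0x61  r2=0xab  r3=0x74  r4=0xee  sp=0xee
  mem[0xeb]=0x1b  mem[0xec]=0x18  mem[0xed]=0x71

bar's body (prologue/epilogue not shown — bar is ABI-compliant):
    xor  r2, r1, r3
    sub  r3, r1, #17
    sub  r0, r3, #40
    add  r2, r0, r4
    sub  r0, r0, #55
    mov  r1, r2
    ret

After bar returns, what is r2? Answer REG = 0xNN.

REG = 0xab

prologue: push r1 -> mem[0xed]=0x61, sp=0xed
prologue: push r2 -> mem[0xec]=0xab, sp=0xec
prologue: push r3 -> mem[0xeb]=0x74, sp=0xeb
body[0] xor  r2, r1, r3 -> r2=0x15
body[1] sub  r3, r1, #17 -> r3=0x50
body[2] sub  r0, r3, #40 -> r0=0x28
body[3] add  r2, r0, r4 -> r2=0x16
body[4] sub  r0, r0, #55 -> r0=0xf1
body[5] mov  r1, r2 -> r1=0x16
epilogue: pop r3=0x74, sp=0xec
epilogue: pop r2=0xab, sp=0xed
epilogue: pop r1=0x61, sp=0xee
r2 is callee-saved -> restored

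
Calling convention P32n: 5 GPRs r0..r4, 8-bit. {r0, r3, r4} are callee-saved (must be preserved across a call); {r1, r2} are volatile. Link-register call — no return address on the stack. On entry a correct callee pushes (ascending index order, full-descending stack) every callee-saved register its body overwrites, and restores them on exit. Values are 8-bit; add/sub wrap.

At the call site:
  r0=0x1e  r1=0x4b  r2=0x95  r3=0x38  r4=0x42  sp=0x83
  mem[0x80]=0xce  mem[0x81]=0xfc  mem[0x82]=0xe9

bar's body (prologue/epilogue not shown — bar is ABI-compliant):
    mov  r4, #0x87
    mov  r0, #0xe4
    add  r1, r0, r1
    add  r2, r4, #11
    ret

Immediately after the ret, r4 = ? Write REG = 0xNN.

prologue: push r0 -> mem[0x82]=0x1e, sp=0x82
prologue: push r4 -> mem[0x81]=0x42, sp=0x81
body[0] mov  r4, #0x87 -> r4=0x87
body[1] mov  r0, #0xe4 -> r0=0xe4
body[2] add  r1, r0, r1 -> r1=0x2f
body[3] add  r2, r4, #11 -> r2=0x92
epilogue: pop r4=0x42, sp=0x82
epilogue: pop r0=0x1e, sp=0x83
r4 is callee-saved -> restored

REG = 0x42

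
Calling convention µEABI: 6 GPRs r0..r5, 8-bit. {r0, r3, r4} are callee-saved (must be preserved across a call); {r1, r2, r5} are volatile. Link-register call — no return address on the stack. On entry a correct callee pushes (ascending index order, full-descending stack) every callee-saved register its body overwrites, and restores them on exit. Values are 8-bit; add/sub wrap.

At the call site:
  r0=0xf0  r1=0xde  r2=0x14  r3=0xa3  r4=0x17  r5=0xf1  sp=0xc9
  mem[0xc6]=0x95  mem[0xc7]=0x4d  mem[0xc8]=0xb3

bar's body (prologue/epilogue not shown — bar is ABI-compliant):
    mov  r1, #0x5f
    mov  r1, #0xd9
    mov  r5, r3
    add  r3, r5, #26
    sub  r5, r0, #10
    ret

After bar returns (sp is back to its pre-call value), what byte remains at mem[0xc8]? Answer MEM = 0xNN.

prologue: push r3 → mem[0xc8]=0xa3, sp=0xc8
body[0] mov  r1, #0x5f → r1=0x5f
body[1] mov  r1, #0xd9 → r1=0xd9
body[2] mov  r5, r3 → r5=0xa3
body[3] add  r3, r5, #26 → r3=0xbd
body[4] sub  r5, r0, #10 → r5=0xe6
epilogue: pop r3=0xa3, sp=0xc9
prologue pushed ['r3'] at ['0xc8']

MEM = 0xa3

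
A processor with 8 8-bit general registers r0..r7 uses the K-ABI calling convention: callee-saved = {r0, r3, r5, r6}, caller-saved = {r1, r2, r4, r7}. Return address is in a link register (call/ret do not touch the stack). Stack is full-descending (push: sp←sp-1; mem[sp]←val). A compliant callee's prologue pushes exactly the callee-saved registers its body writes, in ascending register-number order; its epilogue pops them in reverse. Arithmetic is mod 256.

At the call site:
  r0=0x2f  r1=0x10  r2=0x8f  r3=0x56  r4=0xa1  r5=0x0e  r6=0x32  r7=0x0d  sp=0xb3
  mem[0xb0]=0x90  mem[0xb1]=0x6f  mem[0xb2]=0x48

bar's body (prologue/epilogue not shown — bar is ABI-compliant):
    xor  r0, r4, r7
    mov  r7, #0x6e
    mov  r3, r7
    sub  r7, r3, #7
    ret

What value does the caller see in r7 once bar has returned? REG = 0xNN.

prologue: push r0 -> mem[0xb2]=0x2f, sp=0xb2
prologue: push r3 -> mem[0xb1]=0x56, sp=0xb1
body[0] xor  r0, r4, r7 -> r0=0xac
body[1] mov  r7, #0x6e -> r7=0x6e
body[2] mov  r3, r7 -> r3=0x6e
body[3] sub  r7, r3, #7 -> r7=0x67
epilogue: pop r3=0x56, sp=0xb2
epilogue: pop r0=0x2f, sp=0xb3
r7 is caller-saved -> body value

REG = 0x67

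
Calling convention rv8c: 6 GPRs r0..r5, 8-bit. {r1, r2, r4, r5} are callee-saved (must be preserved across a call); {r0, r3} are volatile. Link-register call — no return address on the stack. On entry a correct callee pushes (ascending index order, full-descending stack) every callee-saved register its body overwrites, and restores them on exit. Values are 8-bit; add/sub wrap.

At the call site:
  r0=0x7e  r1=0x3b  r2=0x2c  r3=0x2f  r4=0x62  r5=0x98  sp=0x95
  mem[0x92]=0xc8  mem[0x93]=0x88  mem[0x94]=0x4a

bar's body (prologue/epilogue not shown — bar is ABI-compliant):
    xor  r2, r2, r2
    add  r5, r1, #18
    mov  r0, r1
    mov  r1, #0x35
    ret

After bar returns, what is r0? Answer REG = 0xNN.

REG = 0x3b

prologue: push r1 -> mem[0x94]=0x3b, sp=0x94
prologue: push r2 -> mem[0x93]=0x2c, sp=0x93
prologue: push r5 -> mem[0x92]=0x98, sp=0x92
body[0] xor  r2, r2, r2 -> r2=0x00
body[1] add  r5, r1, #18 -> r5=0x4d
body[2] mov  r0, r1 -> r0=0x3b
body[3] mov  r1, #0x35 -> r1=0x35
epilogue: pop r5=0x98, sp=0x93
epilogue: pop r2=0x2c, sp=0x94
epilogue: pop r1=0x3b, sp=0x95
r0 is caller-saved -> body value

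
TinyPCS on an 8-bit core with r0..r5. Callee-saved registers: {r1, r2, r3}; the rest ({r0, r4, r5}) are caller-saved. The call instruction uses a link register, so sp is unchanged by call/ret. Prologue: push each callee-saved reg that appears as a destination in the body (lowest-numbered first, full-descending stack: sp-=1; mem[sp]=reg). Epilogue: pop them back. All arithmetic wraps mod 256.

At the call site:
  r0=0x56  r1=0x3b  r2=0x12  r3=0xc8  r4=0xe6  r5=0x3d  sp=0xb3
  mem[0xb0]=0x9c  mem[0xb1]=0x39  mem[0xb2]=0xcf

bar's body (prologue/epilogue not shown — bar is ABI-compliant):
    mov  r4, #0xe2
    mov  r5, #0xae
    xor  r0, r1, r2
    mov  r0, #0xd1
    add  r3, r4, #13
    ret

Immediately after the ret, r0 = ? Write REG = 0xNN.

REG = 0xd1

prologue: push r3 → mem[0xb2]=0xc8, sp=0xb2
body[0] mov  r4, #0xe2 → r4=0xe2
body[1] mov  r5, #0xae → r5=0xae
body[2] xor  r0, r1, r2 → r0=0x29
body[3] mov  r0, #0xd1 → r0=0xd1
body[4] add  r3, r4, #13 → r3=0xef
epilogue: pop r3=0xc8, sp=0xb3
r0 is caller-saved → body value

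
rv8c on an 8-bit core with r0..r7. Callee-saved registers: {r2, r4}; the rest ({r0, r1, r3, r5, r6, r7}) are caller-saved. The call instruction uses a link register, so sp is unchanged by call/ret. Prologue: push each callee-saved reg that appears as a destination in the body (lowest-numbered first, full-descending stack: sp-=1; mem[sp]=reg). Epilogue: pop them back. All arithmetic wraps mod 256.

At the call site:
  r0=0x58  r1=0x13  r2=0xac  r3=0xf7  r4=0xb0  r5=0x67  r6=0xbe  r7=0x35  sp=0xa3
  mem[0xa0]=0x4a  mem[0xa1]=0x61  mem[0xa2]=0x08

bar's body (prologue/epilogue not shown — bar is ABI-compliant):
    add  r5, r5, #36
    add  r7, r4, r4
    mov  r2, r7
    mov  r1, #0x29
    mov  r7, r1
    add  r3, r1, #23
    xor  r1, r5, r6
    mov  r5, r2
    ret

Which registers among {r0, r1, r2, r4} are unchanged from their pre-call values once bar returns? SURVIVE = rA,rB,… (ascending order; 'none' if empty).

SURVIVE = r0,r2,r4

prologue: push r2 → mem[0xa2]=0xac, sp=0xa2
body[0] add  r5, r5, #36 → r5=0x8b
body[1] add  r7, r4, r4 → r7=0x60
body[2] mov  r2, r7 → r2=0x60
body[3] mov  r1, #0x29 → r1=0x29
body[4] mov  r7, r1 → r7=0x29
body[5] add  r3, r1, #23 → r3=0x40
body[6] xor  r1, r5, r6 → r1=0x35
body[7] mov  r5, r2 → r5=0x60
epilogue: pop r2=0xac, sp=0xa3
r0: caller-saved, written=False
r1: caller-saved, written=True
r2: callee-saved, written=True
r4: callee-saved, written=False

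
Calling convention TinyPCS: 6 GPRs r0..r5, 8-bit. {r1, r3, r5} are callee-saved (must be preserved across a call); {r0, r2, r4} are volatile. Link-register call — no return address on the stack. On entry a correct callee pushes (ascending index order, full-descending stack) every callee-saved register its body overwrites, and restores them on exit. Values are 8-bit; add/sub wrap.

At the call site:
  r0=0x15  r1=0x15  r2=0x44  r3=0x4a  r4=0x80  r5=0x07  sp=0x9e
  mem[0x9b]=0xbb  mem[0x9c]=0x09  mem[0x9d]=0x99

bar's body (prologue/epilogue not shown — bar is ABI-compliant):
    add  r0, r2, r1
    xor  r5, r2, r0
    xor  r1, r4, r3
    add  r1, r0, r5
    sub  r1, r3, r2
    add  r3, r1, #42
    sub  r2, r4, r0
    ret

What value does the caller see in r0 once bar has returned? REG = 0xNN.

prologue: push r1 -> mem[0x9d]=0x15, sp=0x9d
prologue: push r3 -> mem[0x9c]=0x4a, sp=0x9c
prologue: push r5 -> mem[0x9b]=0x07, sp=0x9b
body[0] add  r0, r2, r1 -> r0=0x59
body[1] xor  r5, r2, r0 -> r5=0x1d
body[2] xor  r1, r4, r3 -> r1=0xca
body[3] add  r1, r0, r5 -> r1=0x76
body[4] sub  r1, r3, r2 -> r1=0x06
body[5] add  r3, r1, #42 -> r3=0x30
body[6] sub  r2, r4, r0 -> r2=0x27
epilogue: pop r5=0x07, sp=0x9c
epilogue: pop r3=0x4a, sp=0x9d
epilogue: pop r1=0x15, sp=0x9e
r0 is caller-saved -> body value

REG = 0x59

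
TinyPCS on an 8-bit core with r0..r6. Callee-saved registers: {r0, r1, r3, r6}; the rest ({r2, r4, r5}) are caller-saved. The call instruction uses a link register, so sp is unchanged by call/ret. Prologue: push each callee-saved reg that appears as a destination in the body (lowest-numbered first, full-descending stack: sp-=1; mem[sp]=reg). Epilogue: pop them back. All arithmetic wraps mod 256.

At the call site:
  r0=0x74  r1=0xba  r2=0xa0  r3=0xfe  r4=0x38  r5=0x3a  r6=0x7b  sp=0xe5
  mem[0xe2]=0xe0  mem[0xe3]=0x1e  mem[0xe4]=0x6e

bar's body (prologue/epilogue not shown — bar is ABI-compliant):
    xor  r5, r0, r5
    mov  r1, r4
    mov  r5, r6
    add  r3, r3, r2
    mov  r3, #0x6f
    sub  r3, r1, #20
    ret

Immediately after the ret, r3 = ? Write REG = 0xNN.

prologue: push r1 → mem[0xe4]=0xba, sp=0xe4
prologue: push r3 → mem[0xe3]=0xfe, sp=0xe3
body[0] xor  r5, r0, r5 → r5=0x4e
body[1] mov  r1, r4 → r1=0x38
body[2] mov  r5, r6 → r5=0x7b
body[3] add  r3, r3, r2 → r3=0x9e
body[4] mov  r3, #0x6f → r3=0x6f
body[5] sub  r3, r1, #20 → r3=0x24
epilogue: pop r3=0xfe, sp=0xe4
epilogue: pop r1=0xba, sp=0xe5
r3 is callee-saved → restored

REG = 0xfe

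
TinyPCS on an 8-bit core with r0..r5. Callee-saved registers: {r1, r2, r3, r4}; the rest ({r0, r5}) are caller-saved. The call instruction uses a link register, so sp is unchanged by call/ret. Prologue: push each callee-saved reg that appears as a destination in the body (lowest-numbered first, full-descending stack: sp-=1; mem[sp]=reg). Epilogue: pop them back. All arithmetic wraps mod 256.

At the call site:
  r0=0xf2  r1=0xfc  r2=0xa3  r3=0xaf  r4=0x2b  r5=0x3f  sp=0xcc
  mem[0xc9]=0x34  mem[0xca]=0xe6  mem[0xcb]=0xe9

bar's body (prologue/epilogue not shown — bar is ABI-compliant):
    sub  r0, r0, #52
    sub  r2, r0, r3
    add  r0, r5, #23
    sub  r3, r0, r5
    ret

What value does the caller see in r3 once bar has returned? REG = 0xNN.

prologue: push r2 → mem[0xcb]=0xa3, sp=0xcb
prologue: push r3 → mem[0xca]=0xaf, sp=0xca
body[0] sub  r0, r0, #52 → r0=0xbe
body[1] sub  r2, r0, r3 → r2=0x0f
body[2] add  r0, r5, #23 → r0=0x56
body[3] sub  r3, r0, r5 → r3=0x17
epilogue: pop r3=0xaf, sp=0xcb
epilogue: pop r2=0xa3, sp=0xcc
r3 is callee-saved → restored

REG = 0xaf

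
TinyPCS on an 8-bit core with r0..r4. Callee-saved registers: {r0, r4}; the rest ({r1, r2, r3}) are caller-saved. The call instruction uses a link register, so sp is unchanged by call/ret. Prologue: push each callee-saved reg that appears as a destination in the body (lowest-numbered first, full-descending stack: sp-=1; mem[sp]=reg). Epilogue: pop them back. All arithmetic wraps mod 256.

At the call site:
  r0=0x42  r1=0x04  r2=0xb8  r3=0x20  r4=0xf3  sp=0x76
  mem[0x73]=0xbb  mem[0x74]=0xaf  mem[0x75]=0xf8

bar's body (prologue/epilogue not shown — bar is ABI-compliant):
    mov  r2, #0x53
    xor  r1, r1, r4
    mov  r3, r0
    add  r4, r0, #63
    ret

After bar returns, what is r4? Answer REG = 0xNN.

REG = 0xf3

prologue: push r4 -> mem[0x75]=0xf3, sp=0x75
body[0] mov  r2, #0x53 -> r2=0x53
body[1] xor  r1, r1, r4 -> r1=0xf7
body[2] mov  r3, r0 -> r3=0x42
body[3] add  r4, r0, #63 -> r4=0x81
epilogue: pop r4=0xf3, sp=0x76
r4 is callee-saved -> restored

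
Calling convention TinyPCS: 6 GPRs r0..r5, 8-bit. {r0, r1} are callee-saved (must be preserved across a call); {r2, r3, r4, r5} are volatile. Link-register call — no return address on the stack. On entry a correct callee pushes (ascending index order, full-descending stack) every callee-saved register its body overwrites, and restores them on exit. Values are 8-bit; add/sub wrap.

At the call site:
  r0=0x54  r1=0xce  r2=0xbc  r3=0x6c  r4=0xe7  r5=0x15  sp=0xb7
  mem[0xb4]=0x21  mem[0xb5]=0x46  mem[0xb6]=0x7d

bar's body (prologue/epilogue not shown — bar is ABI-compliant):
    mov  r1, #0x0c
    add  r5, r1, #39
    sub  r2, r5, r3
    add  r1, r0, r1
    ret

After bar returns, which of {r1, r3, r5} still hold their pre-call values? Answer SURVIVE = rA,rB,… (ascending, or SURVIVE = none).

SURVIVE = r1,r3

prologue: push r1 → mem[0xb6]=0xce, sp=0xb6
body[0] mov  r1, #0x0c → r1=0x0c
body[1] add  r5, r1, #39 → r5=0x33
body[2] sub  r2, r5, r3 → r2=0xc7
body[3] add  r1, r0, r1 → r1=0x60
epilogue: pop r1=0xce, sp=0xb7
r1: callee-saved, written=True
r3: caller-saved, written=False
r5: caller-saved, written=True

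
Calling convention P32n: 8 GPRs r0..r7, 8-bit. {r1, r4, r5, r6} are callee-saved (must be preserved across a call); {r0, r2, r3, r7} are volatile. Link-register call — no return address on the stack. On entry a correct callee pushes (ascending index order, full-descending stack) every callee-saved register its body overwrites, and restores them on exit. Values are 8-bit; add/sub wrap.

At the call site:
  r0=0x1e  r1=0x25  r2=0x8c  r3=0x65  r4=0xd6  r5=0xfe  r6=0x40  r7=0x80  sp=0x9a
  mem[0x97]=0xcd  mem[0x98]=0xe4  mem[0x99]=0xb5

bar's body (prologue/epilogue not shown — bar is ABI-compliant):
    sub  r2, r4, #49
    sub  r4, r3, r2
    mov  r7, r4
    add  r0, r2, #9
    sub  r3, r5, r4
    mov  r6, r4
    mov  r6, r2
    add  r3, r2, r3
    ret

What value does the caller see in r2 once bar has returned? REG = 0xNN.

prologue: push r4 -> mem[0x99]=0xd6, sp=0x99
prologue: push r6 -> mem[0x98]=0x40, sp=0x98
body[0] sub  r2, r4, #49 -> r2=0xa5
body[1] sub  r4, r3, r2 -> r4=0xc0
body[2] mov  r7, r4 -> r7=0xc0
body[3] add  r0, r2, #9 -> r0=0xae
body[4] sub  r3, r5, r4 -> r3=0x3e
body[5] mov  r6, r4 -> r6=0xc0
body[6] mov  r6, r2 -> r6=0xa5
body[7] add  r3, r2, r3 -> r3=0xe3
epilogue: pop r6=0x40, sp=0x99
epilogue: pop r4=0xd6, sp=0x9a
r2 is caller-saved -> body value

REG = 0xa5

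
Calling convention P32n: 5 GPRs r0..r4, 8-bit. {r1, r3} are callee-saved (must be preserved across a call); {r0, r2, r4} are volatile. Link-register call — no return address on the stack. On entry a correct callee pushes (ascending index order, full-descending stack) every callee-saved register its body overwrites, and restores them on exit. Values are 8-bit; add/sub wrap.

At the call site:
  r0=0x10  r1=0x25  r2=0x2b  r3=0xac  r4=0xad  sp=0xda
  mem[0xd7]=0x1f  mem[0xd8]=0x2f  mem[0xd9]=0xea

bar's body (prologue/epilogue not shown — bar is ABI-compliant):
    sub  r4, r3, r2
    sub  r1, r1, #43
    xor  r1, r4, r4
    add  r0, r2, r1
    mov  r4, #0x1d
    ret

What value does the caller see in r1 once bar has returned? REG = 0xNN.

REG = 0x25

prologue: push r1 → mem[0xd9]=0x25, sp=0xd9
body[0] sub  r4, r3, r2 → r4=0x81
body[1] sub  r1, r1, #43 → r1=0xfa
body[2] xor  r1, r4, r4 → r1=0x00
body[3] add  r0, r2, r1 → r0=0x2b
body[4] mov  r4, #0x1d → r4=0x1d
epilogue: pop r1=0x25, sp=0xda
r1 is callee-saved → restored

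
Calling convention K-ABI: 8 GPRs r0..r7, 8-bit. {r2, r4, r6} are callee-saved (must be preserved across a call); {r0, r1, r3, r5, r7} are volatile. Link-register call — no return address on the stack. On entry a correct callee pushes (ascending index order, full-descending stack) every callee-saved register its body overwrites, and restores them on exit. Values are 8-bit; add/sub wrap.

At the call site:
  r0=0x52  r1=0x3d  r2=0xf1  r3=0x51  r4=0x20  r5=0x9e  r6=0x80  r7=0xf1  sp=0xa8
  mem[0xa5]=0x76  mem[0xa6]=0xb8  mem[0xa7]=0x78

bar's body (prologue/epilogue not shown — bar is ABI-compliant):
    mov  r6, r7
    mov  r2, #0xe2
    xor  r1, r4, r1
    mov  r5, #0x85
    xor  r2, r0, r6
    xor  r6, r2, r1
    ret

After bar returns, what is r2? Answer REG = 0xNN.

REG = 0xf1

prologue: push r2 -> mem[0xa7]=0xf1, sp=0xa7
prologue: push r6 -> mem[0xa6]=0x80, sp=0xa6
body[0] mov  r6, r7 -> r6=0xf1
body[1] mov  r2, #0xe2 -> r2=0xe2
body[2] xor  r1, r4, r1 -> r1=0x1d
body[3] mov  r5, #0x85 -> r5=0x85
body[4] xor  r2, r0, r6 -> r2=0xa3
body[5] xor  r6, r2, r1 -> r6=0xbe
epilogue: pop r6=0x80, sp=0xa7
epilogue: pop r2=0xf1, sp=0xa8
r2 is callee-saved -> restored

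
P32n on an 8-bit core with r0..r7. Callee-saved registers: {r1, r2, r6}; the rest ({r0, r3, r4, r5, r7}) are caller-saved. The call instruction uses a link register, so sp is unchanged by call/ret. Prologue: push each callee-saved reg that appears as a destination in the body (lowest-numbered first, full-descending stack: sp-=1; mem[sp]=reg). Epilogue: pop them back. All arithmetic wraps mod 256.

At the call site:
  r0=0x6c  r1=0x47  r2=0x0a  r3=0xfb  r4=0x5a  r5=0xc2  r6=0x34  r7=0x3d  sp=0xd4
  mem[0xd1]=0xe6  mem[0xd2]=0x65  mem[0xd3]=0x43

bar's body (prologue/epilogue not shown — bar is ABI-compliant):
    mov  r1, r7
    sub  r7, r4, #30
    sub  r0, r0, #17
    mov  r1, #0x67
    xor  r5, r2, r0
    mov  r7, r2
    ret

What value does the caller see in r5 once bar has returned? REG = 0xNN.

REG = 0x51

prologue: push r1 → mem[0xd3]=0x47, sp=0xd3
body[0] mov  r1, r7 → r1=0x3d
body[1] sub  r7, r4, #30 → r7=0x3c
body[2] sub  r0, r0, #17 → r0=0x5b
body[3] mov  r1, #0x67 → r1=0x67
body[4] xor  r5, r2, r0 → r5=0x51
body[5] mov  r7, r2 → r7=0x0a
epilogue: pop r1=0x47, sp=0xd4
r5 is caller-saved → body value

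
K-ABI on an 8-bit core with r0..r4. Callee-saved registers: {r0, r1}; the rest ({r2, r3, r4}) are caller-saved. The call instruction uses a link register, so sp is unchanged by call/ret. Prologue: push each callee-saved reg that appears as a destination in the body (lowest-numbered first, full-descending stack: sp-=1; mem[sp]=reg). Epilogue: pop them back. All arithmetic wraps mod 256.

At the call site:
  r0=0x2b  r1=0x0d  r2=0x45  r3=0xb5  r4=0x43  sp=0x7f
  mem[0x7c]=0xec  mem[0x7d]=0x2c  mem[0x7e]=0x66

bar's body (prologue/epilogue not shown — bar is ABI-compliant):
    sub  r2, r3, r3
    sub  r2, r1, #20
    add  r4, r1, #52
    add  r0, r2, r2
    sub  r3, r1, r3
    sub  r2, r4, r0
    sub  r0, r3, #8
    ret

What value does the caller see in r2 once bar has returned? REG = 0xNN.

prologue: push r0 → mem[0x7e]=0x2b, sp=0x7e
body[0] sub  r2, r3, r3 → r2=0x00
body[1] sub  r2, r1, #20 → r2=0xf9
body[2] add  r4, r1, #52 → r4=0x41
body[3] add  r0, r2, r2 → r0=0xf2
body[4] sub  r3, r1, r3 → r3=0x58
body[5] sub  r2, r4, r0 → r2=0x4f
body[6] sub  r0, r3, #8 → r0=0x50
epilogue: pop r0=0x2b, sp=0x7f
r2 is caller-saved → body value

REG = 0x4f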